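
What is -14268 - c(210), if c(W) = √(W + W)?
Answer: -14268 - 2*√105 ≈ -14289.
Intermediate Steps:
c(W) = √2*√W (c(W) = √(2*W) = √2*√W)
-14268 - c(210) = -14268 - √2*√210 = -14268 - 2*√105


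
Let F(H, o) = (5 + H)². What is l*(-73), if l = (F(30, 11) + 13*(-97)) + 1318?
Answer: -93586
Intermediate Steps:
l = 1282 (l = ((5 + 30)² + 13*(-97)) + 1318 = (35² - 1261) + 1318 = (1225 - 1261) + 1318 = -36 + 1318 = 1282)
l*(-73) = 1282*(-73) = -93586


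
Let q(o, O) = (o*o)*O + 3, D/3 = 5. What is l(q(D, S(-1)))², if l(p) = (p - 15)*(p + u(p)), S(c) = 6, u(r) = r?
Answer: 13108947114384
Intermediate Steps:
D = 15 (D = 3*5 = 15)
q(o, O) = 3 + O*o² (q(o, O) = o²*O + 3 = O*o² + 3 = 3 + O*o²)
l(p) = 2*p*(-15 + p) (l(p) = (p - 15)*(p + p) = (-15 + p)*(2*p) = 2*p*(-15 + p))
l(q(D, S(-1)))² = (2*(3 + 6*15²)*(-15 + (3 + 6*15²)))² = (2*(3 + 6*225)*(-15 + (3 + 6*225)))² = (2*(3 + 1350)*(-15 + (3 + 1350)))² = (2*1353*(-15 + 1353))² = (2*1353*1338)² = 3620628² = 13108947114384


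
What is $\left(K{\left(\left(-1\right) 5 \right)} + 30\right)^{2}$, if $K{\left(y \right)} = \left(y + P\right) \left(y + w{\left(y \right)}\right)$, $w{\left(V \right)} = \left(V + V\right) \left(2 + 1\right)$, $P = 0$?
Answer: $42025$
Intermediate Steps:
$w{\left(V \right)} = 6 V$ ($w{\left(V \right)} = 2 V 3 = 6 V$)
$K{\left(y \right)} = 7 y^{2}$ ($K{\left(y \right)} = \left(y + 0\right) \left(y + 6 y\right) = y 7 y = 7 y^{2}$)
$\left(K{\left(\left(-1\right) 5 \right)} + 30\right)^{2} = \left(7 \left(\left(-1\right) 5\right)^{2} + 30\right)^{2} = \left(7 \left(-5\right)^{2} + 30\right)^{2} = \left(7 \cdot 25 + 30\right)^{2} = \left(175 + 30\right)^{2} = 205^{2} = 42025$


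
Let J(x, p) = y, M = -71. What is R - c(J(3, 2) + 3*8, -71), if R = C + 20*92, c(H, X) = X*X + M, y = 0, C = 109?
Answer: -3021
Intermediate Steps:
J(x, p) = 0
c(H, X) = -71 + X² (c(H, X) = X*X - 71 = X² - 71 = -71 + X²)
R = 1949 (R = 109 + 20*92 = 109 + 1840 = 1949)
R - c(J(3, 2) + 3*8, -71) = 1949 - (-71 + (-71)²) = 1949 - (-71 + 5041) = 1949 - 1*4970 = 1949 - 4970 = -3021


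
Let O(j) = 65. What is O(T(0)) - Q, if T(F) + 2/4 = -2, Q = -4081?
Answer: 4146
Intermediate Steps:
T(F) = -5/2 (T(F) = -1/2 - 2 = -5/2)
O(T(0)) - Q = 65 - 1*(-4081) = 65 + 4081 = 4146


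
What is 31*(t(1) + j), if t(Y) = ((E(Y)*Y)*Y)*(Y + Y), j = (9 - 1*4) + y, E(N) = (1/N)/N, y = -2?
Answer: 155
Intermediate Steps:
E(N) = N⁻² (E(N) = 1/(N*N) = N⁻²)
j = 3 (j = (9 - 1*4) - 2 = (9 - 4) - 2 = 5 - 2 = 3)
t(Y) = 2*Y (t(Y) = ((Y/Y²)*Y)*(Y + Y) = (Y/Y)*(2*Y) = 1*(2*Y) = 2*Y)
31*(t(1) + j) = 31*(2*1 + 3) = 31*(2 + 3) = 31*5 = 155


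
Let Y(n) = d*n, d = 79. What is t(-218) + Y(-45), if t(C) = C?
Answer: -3773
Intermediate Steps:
Y(n) = 79*n
t(-218) + Y(-45) = -218 + 79*(-45) = -218 - 3555 = -3773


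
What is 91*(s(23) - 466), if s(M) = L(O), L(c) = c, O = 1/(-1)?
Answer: -42497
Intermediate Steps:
O = -1
s(M) = -1
91*(s(23) - 466) = 91*(-1 - 466) = 91*(-467) = -42497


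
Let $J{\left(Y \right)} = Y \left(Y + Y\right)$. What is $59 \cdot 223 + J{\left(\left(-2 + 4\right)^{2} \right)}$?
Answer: $13189$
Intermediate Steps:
$J{\left(Y \right)} = 2 Y^{2}$ ($J{\left(Y \right)} = Y 2 Y = 2 Y^{2}$)
$59 \cdot 223 + J{\left(\left(-2 + 4\right)^{2} \right)} = 59 \cdot 223 + 2 \left(\left(-2 + 4\right)^{2}\right)^{2} = 13157 + 2 \left(2^{2}\right)^{2} = 13157 + 2 \cdot 4^{2} = 13157 + 2 \cdot 16 = 13157 + 32 = 13189$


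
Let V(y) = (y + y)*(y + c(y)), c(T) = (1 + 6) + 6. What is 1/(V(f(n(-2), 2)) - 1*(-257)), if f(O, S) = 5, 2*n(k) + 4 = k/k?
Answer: 1/437 ≈ 0.0022883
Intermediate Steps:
c(T) = 13 (c(T) = 7 + 6 = 13)
n(k) = -3/2 (n(k) = -2 + (k/k)/2 = -2 + (½)*1 = -2 + ½ = -3/2)
V(y) = 2*y*(13 + y) (V(y) = (y + y)*(y + 13) = (2*y)*(13 + y) = 2*y*(13 + y))
1/(V(f(n(-2), 2)) - 1*(-257)) = 1/(2*5*(13 + 5) - 1*(-257)) = 1/(2*5*18 + 257) = 1/(180 + 257) = 1/437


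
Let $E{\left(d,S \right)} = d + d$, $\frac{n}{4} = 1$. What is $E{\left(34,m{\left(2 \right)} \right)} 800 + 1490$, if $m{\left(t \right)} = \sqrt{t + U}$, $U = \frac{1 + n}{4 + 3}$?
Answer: $55890$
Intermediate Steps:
$n = 4$ ($n = 4 \cdot 1 = 4$)
$U = \frac{5}{7}$ ($U = \frac{1 + 4}{4 + 3} = \frac{5}{7} \approx 0.71429$)
$m{\left(t \right)} = \sqrt{\frac{5}{7} + t}$ ($m{\left(t \right)} = \sqrt{t + \frac{5}{7}} = \sqrt{\frac{5}{7} + t}$)
$E{\left(d,S \right)} = 2 d$
$E{\left(34,m{\left(2 \right)} \right)} 800 + 1490 = 2 \cdot 34 \cdot 800 + 1490 = 68 \cdot 800 + 1490 = 54400 + 1490 = 55890$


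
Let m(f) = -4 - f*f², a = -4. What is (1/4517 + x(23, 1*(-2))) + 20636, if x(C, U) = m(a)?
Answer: 93483833/4517 ≈ 20696.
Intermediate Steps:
m(f) = -4 - f³
x(C, U) = 60 (x(C, U) = -4 - 1*(-4)³ = -4 - 1*(-64) = -4 + 64 = 60)
(1/4517 + x(23, 1*(-2))) + 20636 = (1/4517 + 60) + 20636 = 271021/4517 + 20636 = 93483833/4517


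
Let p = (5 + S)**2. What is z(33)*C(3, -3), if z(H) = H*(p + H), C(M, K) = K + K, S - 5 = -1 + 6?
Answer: -51084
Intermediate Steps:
S = 10 (S = 5 + (-1 + 6) = 5 + 5 = 10)
C(M, K) = 2*K
p = 225 (p = (5 + 10)**2 = 15**2 = 225)
z(H) = H*(225 + H)
z(33)*C(3, -3) = (33*(225 + 33))*(2*(-3)) = (33*258)*(-6) = 8514*(-6) = -51084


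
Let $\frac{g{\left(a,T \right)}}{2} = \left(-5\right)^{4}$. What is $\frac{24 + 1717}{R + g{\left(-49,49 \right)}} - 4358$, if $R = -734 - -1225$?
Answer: $-4357$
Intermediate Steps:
$R = 491$ ($R = -734 + 1225 = 491$)
$g{\left(a,T \right)} = 1250$ ($g{\left(a,T \right)} = 2 \left(-5\right)^{4} = 2 \cdot 625 = 1250$)
$\frac{24 + 1717}{R + g{\left(-49,49 \right)}} - 4358 = \frac{24 + 1717}{491 + 1250} - 4358 = \frac{1741}{1741} - 4358 = 1741 \cdot \frac{1}{1741} - 4358 = 1 - 4358 = -4357$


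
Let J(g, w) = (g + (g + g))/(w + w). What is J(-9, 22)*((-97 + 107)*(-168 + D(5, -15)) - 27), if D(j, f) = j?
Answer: 44739/44 ≈ 1016.8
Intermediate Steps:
J(g, w) = 3*g/(2*w) (J(g, w) = (g + 2*g)/((2*w)) = (3*g)*(1/(2*w)) = 3*g/(2*w))
J(-9, 22)*((-97 + 107)*(-168 + D(5, -15)) - 27) = ((3/2)*(-9)/22)*((-97 + 107)*(-168 + 5) - 27) = ((3/2)*(-9)*(1/22))*(10*(-163) - 27) = -27*(-1630 - 27)/44 = -27/44*(-1657) = 44739/44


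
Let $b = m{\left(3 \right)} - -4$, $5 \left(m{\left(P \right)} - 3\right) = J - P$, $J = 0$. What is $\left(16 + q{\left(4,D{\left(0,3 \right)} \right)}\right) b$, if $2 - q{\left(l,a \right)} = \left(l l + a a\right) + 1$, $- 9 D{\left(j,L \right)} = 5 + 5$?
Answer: $- \frac{608}{405} \approx -1.5012$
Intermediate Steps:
$D{\left(j,L \right)} = - \frac{10}{9}$ ($D{\left(j,L \right)} = - \frac{5 + 5}{9} = \left(- \frac{1}{9}\right) 10 = - \frac{10}{9}$)
$m{\left(P \right)} = 3 - \frac{P}{5}$ ($m{\left(P \right)} = 3 + \frac{0 - P}{5} = 3 + \frac{\left(-1\right) P}{5} = 3 - \frac{P}{5}$)
$b = \frac{32}{5}$ ($b = \left(3 - \frac{3}{5}\right) - -4 = \left(3 - \frac{3}{5}\right) + 4 = \frac{12}{5} + 4 = \frac{32}{5} \approx 6.4$)
$q{\left(l,a \right)} = 1 - a^{2} - l^{2}$ ($q{\left(l,a \right)} = 2 - \left(\left(l l + a a\right) + 1\right) = 2 - \left(\left(l^{2} + a^{2}\right) + 1\right) = 2 - \left(\left(a^{2} + l^{2}\right) + 1\right) = 2 - \left(1 + a^{2} + l^{2}\right) = 1 - a^{2} - l^{2}$)
$\left(16 + q{\left(4,D{\left(0,3 \right)} \right)}\right) b = \left(16 - \frac{1315}{81}\right) \frac{32}{5} = \left(- \frac{19}{81}\right) \frac{32}{5} = - \frac{608}{405}$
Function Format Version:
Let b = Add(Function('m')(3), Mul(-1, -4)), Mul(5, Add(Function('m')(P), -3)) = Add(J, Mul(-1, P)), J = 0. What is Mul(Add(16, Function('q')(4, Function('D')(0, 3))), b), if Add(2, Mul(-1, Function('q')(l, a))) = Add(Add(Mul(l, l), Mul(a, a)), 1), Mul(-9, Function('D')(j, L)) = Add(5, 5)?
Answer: Rational(-608, 405) ≈ -1.5012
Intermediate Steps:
Function('D')(j, L) = Rational(-10, 9) (Function('D')(j, L) = Mul(Rational(-1, 9), Add(5, 5)) = Mul(Rational(-1, 9), 10) = Rational(-10, 9))
Function('m')(P) = Add(3, Mul(Rational(-1, 5), P)) (Function('m')(P) = Add(3, Mul(Rational(1, 5), Add(0, Mul(-1, P)))) = Add(3, Mul(Rational(1, 5), Mul(-1, P))) = Add(3, Mul(Rational(-1, 5), P)))
b = Rational(32, 5) (b = Add(Add(3, Mul(Rational(-1, 5), 3)), Mul(-1, -4)) = Add(Add(3, Rational(-3, 5)), 4) = Add(Rational(12, 5), 4) = Rational(32, 5) ≈ 6.4000)
Function('q')(l, a) = Add(1, Mul(-1, Pow(a, 2)), Mul(-1, Pow(l, 2))) (Function('q')(l, a) = Add(2, Mul(-1, Add(Add(Mul(l, l), Mul(a, a)), 1))) = Add(2, Mul(-1, Add(Add(Pow(l, 2), Pow(a, 2)), 1))) = Add(2, Mul(-1, Add(Add(Pow(a, 2), Pow(l, 2)), 1))) = Add(2, Mul(-1, Add(1, Pow(a, 2), Pow(l, 2)))) = Add(2, Add(-1, Mul(-1, Pow(a, 2)), Mul(-1, Pow(l, 2)))) = Add(1, Mul(-1, Pow(a, 2)), Mul(-1, Pow(l, 2))))
Mul(Add(16, Function('q')(4, Function('D')(0, 3))), b) = Mul(Add(16, Add(1, Mul(-1, Pow(Rational(-10, 9), 2)), Mul(-1, Pow(4, 2)))), Rational(32, 5)) = Mul(Add(16, Add(1, Mul(-1, Rational(100, 81)), Mul(-1, 16))), Rational(32, 5)) = Mul(Add(16, Add(1, Rational(-100, 81), -16)), Rational(32, 5)) = Mul(Add(16, Rational(-1315, 81)), Rational(32, 5)) = Mul(Rational(-19, 81), Rational(32, 5)) = Rational(-608, 405)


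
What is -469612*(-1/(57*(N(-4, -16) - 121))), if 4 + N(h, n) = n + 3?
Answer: -234806/3933 ≈ -59.701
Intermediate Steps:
N(h, n) = -1 + n (N(h, n) = -4 + (n + 3) = -4 + (3 + n) = -1 + n)
-469612*(-1/(57*(N(-4, -16) - 121))) = -469612*(-1/(57*((-1 - 16) - 121))) = -469612*(-1/(57*(-17 - 121))) = -469612/((-138*(-57))) = -469612/7866 = -469612*1/7866 = -234806/3933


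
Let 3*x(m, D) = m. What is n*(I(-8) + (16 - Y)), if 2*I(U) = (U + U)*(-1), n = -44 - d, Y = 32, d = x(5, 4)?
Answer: 1096/3 ≈ 365.33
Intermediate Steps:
x(m, D) = m/3
d = 5/3 (d = (1/3)*5 = 5/3 ≈ 1.6667)
n = -137/3 (n = -44 - 1*5/3 = -44 - 5/3 = -137/3 ≈ -45.667)
I(U) = -U (I(U) = ((U + U)*(-1))/2 = ((2*U)*(-1))/2 = (-2*U)/2 = -U)
n*(I(-8) + (16 - Y)) = -137*(-1*(-8) + (16 - 1*32))/3 = -137*(8 + (16 - 32))/3 = -137*(8 - 16)/3 = -137/3*(-8) = 1096/3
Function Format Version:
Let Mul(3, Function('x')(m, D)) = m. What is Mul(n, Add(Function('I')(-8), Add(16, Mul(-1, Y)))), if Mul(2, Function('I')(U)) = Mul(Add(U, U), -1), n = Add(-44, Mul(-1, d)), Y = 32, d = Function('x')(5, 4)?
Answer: Rational(1096, 3) ≈ 365.33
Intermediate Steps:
Function('x')(m, D) = Mul(Rational(1, 3), m)
d = Rational(5, 3) (d = Mul(Rational(1, 3), 5) = Rational(5, 3) ≈ 1.6667)
n = Rational(-137, 3) (n = Add(-44, Mul(-1, Rational(5, 3))) = Add(-44, Rational(-5, 3)) = Rational(-137, 3) ≈ -45.667)
Function('I')(U) = Mul(-1, U) (Function('I')(U) = Mul(Rational(1, 2), Mul(Add(U, U), -1)) = Mul(Rational(1, 2), Mul(Mul(2, U), -1)) = Mul(Rational(1, 2), Mul(-2, U)) = Mul(-1, U))
Mul(n, Add(Function('I')(-8), Add(16, Mul(-1, Y)))) = Mul(Rational(-137, 3), Add(Mul(-1, -8), Add(16, Mul(-1, 32)))) = Mul(Rational(-137, 3), Add(8, Add(16, -32))) = Mul(Rational(-137, 3), Add(8, -16)) = Mul(Rational(-137, 3), -8) = Rational(1096, 3)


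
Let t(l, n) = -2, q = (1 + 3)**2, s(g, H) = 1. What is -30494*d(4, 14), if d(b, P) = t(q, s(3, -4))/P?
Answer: 30494/7 ≈ 4356.3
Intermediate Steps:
q = 16 (q = 4**2 = 16)
d(b, P) = -2/P
-30494*d(4, 14) = -(-60988)/14 = -30494*(-1/7) = 30494/7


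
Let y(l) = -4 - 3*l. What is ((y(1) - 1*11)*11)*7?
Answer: -1386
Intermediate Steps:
((y(1) - 1*11)*11)*7 = (((-4 - 3*1) - 1*11)*11)*7 = (((-4 - 3) - 11)*11)*7 = ((-7 - 11)*11)*7 = -18*11*7 = -198*7 = -1386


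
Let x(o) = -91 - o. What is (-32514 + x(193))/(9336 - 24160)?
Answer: 16399/7412 ≈ 2.2125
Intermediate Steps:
(-32514 + x(193))/(9336 - 24160) = (-32514 + (-91 - 1*193))/(9336 - 24160) = (-32514 + (-91 - 193))/(-14824) = (-32514 - 284)*(-1/14824) = -32798*(-1/14824) = 16399/7412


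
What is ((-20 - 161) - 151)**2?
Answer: 110224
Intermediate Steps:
((-20 - 161) - 151)**2 = (-181 - 151)**2 = (-332)**2 = 110224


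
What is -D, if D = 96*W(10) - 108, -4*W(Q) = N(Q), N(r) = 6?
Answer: 252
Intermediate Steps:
W(Q) = -3/2 (W(Q) = -¼*6 = -3/2)
D = -252 (D = 96*(-3/2) - 108 = -144 - 108 = -252)
-D = -1*(-252) = 252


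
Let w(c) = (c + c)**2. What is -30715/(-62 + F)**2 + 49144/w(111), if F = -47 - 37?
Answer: -116551139/262634436 ≈ -0.44378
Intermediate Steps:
F = -84
w(c) = 4*c**2 (w(c) = (2*c)**2 = 4*c**2)
-30715/(-62 + F)**2 + 49144/w(111) = -30715/(-62 - 84)**2 + 49144/((4*111**2)) = -30715/((-146)**2) + 49144/((4*12321)) = -30715/21316 + 49144/49284 = -30715*1/21316 + 49144*(1/49284) = -30715/21316 + 12286/12321 = -116551139/262634436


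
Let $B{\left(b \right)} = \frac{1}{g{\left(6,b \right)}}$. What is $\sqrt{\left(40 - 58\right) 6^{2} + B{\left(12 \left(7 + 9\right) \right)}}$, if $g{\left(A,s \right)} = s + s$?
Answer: $\frac{i \sqrt{1492986}}{48} \approx 25.456 i$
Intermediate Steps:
$g{\left(A,s \right)} = 2 s$
$B{\left(b \right)} = \frac{1}{2 b}$
$\sqrt{\left(40 - 58\right) 6^{2} + B{\left(12 \left(7 + 9\right) \right)}} = \sqrt{\left(40 - 58\right) 6^{2} + \frac{1}{2 \cdot 12 \left(7 + 9\right)}} = \sqrt{\left(-18\right) 36 + \frac{1}{2 \cdot 12 \cdot 16}} = \sqrt{-648 + \frac{1}{2 \cdot 192}} = \sqrt{-648 + \frac{1}{2} \cdot \frac{1}{192}} = \sqrt{-648 + \frac{1}{384}} = \sqrt{- \frac{248831}{384}} = \frac{i \sqrt{1492986}}{48}$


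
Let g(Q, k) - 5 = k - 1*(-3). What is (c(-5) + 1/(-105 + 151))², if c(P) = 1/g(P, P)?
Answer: 2401/19044 ≈ 0.12608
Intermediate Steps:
g(Q, k) = 8 + k (g(Q, k) = 5 + (k - 1*(-3)) = 5 + (k + 3) = 5 + (3 + k) = 8 + k)
c(P) = 1/(8 + P)
(c(-5) + 1/(-105 + 151))² = (1/(8 - 5) + 1/(-105 + 151))² = (1/3 + 1/46)² = (⅓ + 1/46)² = (49/138)² = 2401/19044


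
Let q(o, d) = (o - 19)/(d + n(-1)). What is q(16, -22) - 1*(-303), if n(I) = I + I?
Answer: 2425/8 ≈ 303.13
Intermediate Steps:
n(I) = 2*I
q(o, d) = (-19 + o)/(-2 + d) (q(o, d) = (o - 19)/(d + 2*(-1)) = (-19 + o)/(d - 2) = (-19 + o)/(-2 + d))
q(16, -22) - 1*(-303) = (-19 + 16)/(-2 - 22) - 1*(-303) = -3/(-24) + 303 = -1/24*(-3) + 303 = ⅛ + 303 = 2425/8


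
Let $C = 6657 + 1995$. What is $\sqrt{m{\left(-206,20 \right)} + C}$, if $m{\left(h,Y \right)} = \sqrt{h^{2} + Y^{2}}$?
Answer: $\sqrt{8652 + 2 \sqrt{10709}} \approx 94.122$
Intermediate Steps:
$C = 8652$
$m{\left(h,Y \right)} = \sqrt{Y^{2} + h^{2}}$
$\sqrt{m{\left(-206,20 \right)} + C} = \sqrt{\sqrt{20^{2} + \left(-206\right)^{2}} + 8652} = \sqrt{\sqrt{400 + 42436} + 8652} = \sqrt{\sqrt{42836} + 8652} = \sqrt{2 \sqrt{10709} + 8652} = \sqrt{8652 + 2 \sqrt{10709}}$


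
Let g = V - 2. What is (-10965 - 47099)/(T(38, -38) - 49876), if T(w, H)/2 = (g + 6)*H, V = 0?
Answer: 14516/12545 ≈ 1.1571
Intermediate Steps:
g = -2 (g = 0 - 2 = -2)
T(w, H) = 8*H (T(w, H) = 2*((-2 + 6)*H) = 2*(4*H) = 8*H)
(-10965 - 47099)/(T(38, -38) - 49876) = (-10965 - 47099)/(8*(-38) - 49876) = -58064/(-304 - 49876) = -58064/(-50180) = -58064*(-1/50180) = 14516/12545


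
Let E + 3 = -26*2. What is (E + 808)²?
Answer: 567009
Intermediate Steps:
E = -55 (E = -3 - 26*2 = -3 - 52 = -55)
(E + 808)² = (-55 + 808)² = 753² = 567009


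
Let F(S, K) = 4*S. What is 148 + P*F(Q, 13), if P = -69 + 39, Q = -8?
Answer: 1108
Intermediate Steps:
P = -30
148 + P*F(Q, 13) = 148 - 120*(-8) = 148 - 30*(-32) = 148 + 960 = 1108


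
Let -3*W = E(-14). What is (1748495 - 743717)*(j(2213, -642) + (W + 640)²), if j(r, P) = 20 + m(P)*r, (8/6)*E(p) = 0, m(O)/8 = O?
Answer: -11008697430744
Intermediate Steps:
m(O) = 8*O
E(p) = 0 (E(p) = (¾)*0 = 0)
W = 0 (W = -⅓*0 = 0)
j(r, P) = 20 + 8*P*r (j(r, P) = 20 + (8*P)*r = 20 + 8*P*r)
(1748495 - 743717)*(j(2213, -642) + (W + 640)²) = (1748495 - 743717)*((20 + 8*(-642)*2213) + (0 + 640)²) = 1004778*((20 - 11365968) + 640²) = 1004778*(-11365948 + 409600) = 1004778*(-10956348) = -11008697430744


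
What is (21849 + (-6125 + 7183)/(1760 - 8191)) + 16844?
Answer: 248833625/6431 ≈ 38693.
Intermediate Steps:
(21849 + (-6125 + 7183)/(1760 - 8191)) + 16844 = (21849 + 1058/(-6431)) + 16844 = (21849 + 1058*(-1/6431)) + 16844 = (21849 - 1058/6431) + 16844 = 140509861/6431 + 16844 = 248833625/6431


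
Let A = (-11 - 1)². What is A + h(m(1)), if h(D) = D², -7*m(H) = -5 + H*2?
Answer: 7065/49 ≈ 144.18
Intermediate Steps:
m(H) = 5/7 - 2*H/7 (m(H) = -(-5 + H*2)/7 = -(-5 + 2*H)/7 = 5/7 - 2*H/7)
A = 144 (A = (-12)² = 144)
A + h(m(1)) = 144 + (5/7 - 2/7*1)² = 144 + (5/7 - 2/7)² = 144 + (3/7)² = 144 + 9/49 = 7065/49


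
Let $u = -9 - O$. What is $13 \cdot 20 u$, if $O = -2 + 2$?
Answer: $-2340$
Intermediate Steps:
$O = 0$
$u = -9$ ($u = -9 - 0 = -9 + 0 = -9$)
$13 \cdot 20 u = 13 \cdot 20 \left(-9\right) = 260 \left(-9\right) = -2340$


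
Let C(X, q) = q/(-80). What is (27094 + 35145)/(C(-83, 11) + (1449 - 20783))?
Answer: -4979120/1546731 ≈ -3.2191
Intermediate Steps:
C(X, q) = -q/80 (C(X, q) = q*(-1/80) = -q/80)
(27094 + 35145)/(C(-83, 11) + (1449 - 20783)) = (27094 + 35145)/(-1/80*11 + (1449 - 20783)) = 62239/(-11/80 - 19334) = 62239/(-1546731/80) = 62239*(-80/1546731) = -4979120/1546731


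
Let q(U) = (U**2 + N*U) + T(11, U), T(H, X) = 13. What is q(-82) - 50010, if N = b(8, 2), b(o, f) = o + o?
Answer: -44585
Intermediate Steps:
b(o, f) = 2*o
N = 16 (N = 2*8 = 16)
q(U) = 13 + U**2 + 16*U (q(U) = (U**2 + 16*U) + 13 = 13 + U**2 + 16*U)
q(-82) - 50010 = (13 + (-82)**2 + 16*(-82)) - 50010 = (13 + 6724 - 1312) - 50010 = 5425 - 50010 = -44585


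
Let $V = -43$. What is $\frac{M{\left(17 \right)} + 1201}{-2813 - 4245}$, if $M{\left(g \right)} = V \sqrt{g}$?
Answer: $- \frac{1201}{7058} + \frac{43 \sqrt{17}}{7058} \approx -0.14504$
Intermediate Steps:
$M{\left(g \right)} = - 43 \sqrt{g}$
$\frac{M{\left(17 \right)} + 1201}{-2813 - 4245} = \frac{- 43 \sqrt{17} + 1201}{-2813 - 4245} = \frac{1201 - 43 \sqrt{17}}{-7058} = \left(1201 - 43 \sqrt{17}\right) \left(- \frac{1}{7058}\right) = - \frac{1201}{7058} + \frac{43 \sqrt{17}}{7058}$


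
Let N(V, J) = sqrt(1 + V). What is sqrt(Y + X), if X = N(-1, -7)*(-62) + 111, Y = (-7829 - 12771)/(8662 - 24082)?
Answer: sqrt(66777081)/771 ≈ 10.599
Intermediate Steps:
Y = 1030/771 (Y = -20600/(-15420) = -20600*(-1/15420) = 1030/771 ≈ 1.3359)
X = 111 (X = sqrt(1 - 1)*(-62) + 111 = sqrt(0)*(-62) + 111 = 0*(-62) + 111 = 0 + 111 = 111)
sqrt(Y + X) = sqrt(1030/771 + 111) = sqrt(86611/771) = sqrt(66777081)/771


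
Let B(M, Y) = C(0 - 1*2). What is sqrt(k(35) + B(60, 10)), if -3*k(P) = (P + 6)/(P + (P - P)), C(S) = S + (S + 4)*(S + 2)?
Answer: I*sqrt(26355)/105 ≈ 1.5461*I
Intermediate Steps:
C(S) = S + (2 + S)*(4 + S) (C(S) = S + (4 + S)*(2 + S) = S + (2 + S)*(4 + S))
k(P) = -(6 + P)/(3*P) (k(P) = -(P + 6)/(3*(P + (P - P))) = -(6 + P)/(3*(P + 0)) = -(6 + P)/(3*P))
B(M, Y) = -2 (B(M, Y) = 8 + (0 - 1*2)**2 + 7*(0 - 1*2) = 8 + (0 - 2)**2 + 7*(0 - 2) = 8 + (-2)**2 + 7*(-2) = 8 + 4 - 14 = -2)
sqrt(k(35) + B(60, 10)) = sqrt((1/3)*(-6 - 1*35)/35 - 2) = sqrt((1/3)*(1/35)*(-6 - 35) - 2) = sqrt((1/3)*(1/35)*(-41) - 2) = sqrt(-41/105 - 2) = sqrt(-251/105) = I*sqrt(26355)/105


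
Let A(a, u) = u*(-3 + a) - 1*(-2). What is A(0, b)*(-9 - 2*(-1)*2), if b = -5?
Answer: -85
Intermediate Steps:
A(a, u) = 2 + u*(-3 + a) (A(a, u) = u*(-3 + a) + 2 = 2 + u*(-3 + a))
A(0, b)*(-9 - 2*(-1)*2) = (2 - 3*(-5) + 0*(-5))*(-9 - 2*(-1)*2) = (2 + 15 + 0)*(-9 + 2*2) = 17*(-9 + 4) = 17*(-5) = -85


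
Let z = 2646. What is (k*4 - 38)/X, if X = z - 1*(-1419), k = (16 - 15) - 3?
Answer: -46/4065 ≈ -0.011316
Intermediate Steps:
k = -2 (k = 1 - 3 = -2)
X = 4065 (X = 2646 - 1*(-1419) = 2646 + 1419 = 4065)
(k*4 - 38)/X = (-2*4 - 38)/4065 = (-8 - 38)*(1/4065) = -46*1/4065 = -46/4065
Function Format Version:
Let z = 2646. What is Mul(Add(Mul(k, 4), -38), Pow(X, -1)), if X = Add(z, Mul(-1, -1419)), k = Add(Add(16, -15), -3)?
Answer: Rational(-46, 4065) ≈ -0.011316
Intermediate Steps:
k = -2 (k = Add(1, -3) = -2)
X = 4065 (X = Add(2646, Mul(-1, -1419)) = Add(2646, 1419) = 4065)
Mul(Add(Mul(k, 4), -38), Pow(X, -1)) = Mul(Add(Mul(-2, 4), -38), Pow(4065, -1)) = Mul(Add(-8, -38), Rational(1, 4065)) = Mul(-46, Rational(1, 4065)) = Rational(-46, 4065)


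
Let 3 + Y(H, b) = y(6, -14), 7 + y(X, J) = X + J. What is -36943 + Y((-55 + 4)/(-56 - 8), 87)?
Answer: -36961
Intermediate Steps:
y(X, J) = -7 + J + X (y(X, J) = -7 + (X + J) = -7 + (J + X) = -7 + J + X)
Y(H, b) = -18 (Y(H, b) = -3 + (-7 - 14 + 6) = -3 - 15 = -18)
-36943 + Y((-55 + 4)/(-56 - 8), 87) = -36943 - 18 = -36961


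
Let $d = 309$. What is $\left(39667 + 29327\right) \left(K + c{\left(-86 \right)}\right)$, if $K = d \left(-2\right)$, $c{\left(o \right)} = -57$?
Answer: $-46570950$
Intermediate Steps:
$K = -618$ ($K = 309 \left(-2\right) = -618$)
$\left(39667 + 29327\right) \left(K + c{\left(-86 \right)}\right) = \left(39667 + 29327\right) \left(-618 - 57\right) = 68994 \left(-675\right) = -46570950$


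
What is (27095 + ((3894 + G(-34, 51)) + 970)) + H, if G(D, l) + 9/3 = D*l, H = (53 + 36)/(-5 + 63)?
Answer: 1752965/58 ≈ 30224.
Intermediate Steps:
H = 89/58 ≈ 1.5345
G(D, l) = -3 + D*l
(27095 + ((3894 + G(-34, 51)) + 970)) + H = (27095 + ((3894 + (-3 - 34*51)) + 970)) + 89/58 = (27095 + ((3894 + (-3 - 1734)) + 970)) + 89/58 = (27095 + ((3894 - 1737) + 970)) + 89/58 = (27095 + (2157 + 970)) + 89/58 = (27095 + 3127) + 89/58 = 30222 + 89/58 = 1752965/58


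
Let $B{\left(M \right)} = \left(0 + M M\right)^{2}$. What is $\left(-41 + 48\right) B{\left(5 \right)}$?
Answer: $4375$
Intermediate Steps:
$B{\left(M \right)} = M^{4}$ ($B{\left(M \right)} = \left(0 + M^{2}\right)^{2} = \left(M^{2}\right)^{2} = M^{4}$)
$\left(-41 + 48\right) B{\left(5 \right)} = \left(-41 + 48\right) 5^{4} = 7 \cdot 625 = 4375$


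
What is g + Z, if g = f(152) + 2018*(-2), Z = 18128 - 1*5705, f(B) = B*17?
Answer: 10971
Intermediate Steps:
f(B) = 17*B
Z = 12423 (Z = 18128 - 5705 = 12423)
g = -1452 (g = 17*152 + 2018*(-2) = 2584 - 4036 = -1452)
g + Z = -1452 + 12423 = 10971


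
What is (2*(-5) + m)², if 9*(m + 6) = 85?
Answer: 3481/81 ≈ 42.975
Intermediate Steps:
m = 31/9 (m = -6 + (⅑)*85 = -6 + 85/9 = 31/9 ≈ 3.4444)
(2*(-5) + m)² = (2*(-5) + 31/9)² = (-10 + 31/9)² = (-59/9)² = 3481/81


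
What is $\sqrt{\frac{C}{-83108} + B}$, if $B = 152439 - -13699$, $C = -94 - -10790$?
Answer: $\frac{14 \sqrt{365913345974}}{20777} \approx 407.6$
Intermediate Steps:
$C = 10696$ ($C = -94 + 10790 = 10696$)
$B = 166138$ ($B = 152439 + 13699 = 166138$)
$\sqrt{\frac{C}{-83108} + B} = \sqrt{\frac{10696}{-83108} + 166138} = \sqrt{10696 \left(- \frac{1}{83108}\right) + 166138} = \sqrt{- \frac{2674}{20777} + 166138} = \sqrt{\frac{3451846552}{20777}} = \frac{14 \sqrt{365913345974}}{20777}$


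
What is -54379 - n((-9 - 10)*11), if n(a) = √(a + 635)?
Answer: -54379 - √426 ≈ -54400.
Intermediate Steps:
n(a) = √(635 + a)
-54379 - n((-9 - 10)*11) = -54379 - √(635 + (-9 - 10)*11) = -54379 - √(635 - 19*11) = -54379 - √(635 - 209) = -54379 - √426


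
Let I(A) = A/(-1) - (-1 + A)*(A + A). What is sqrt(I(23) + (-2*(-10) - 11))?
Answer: 3*I*sqrt(114) ≈ 32.031*I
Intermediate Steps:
I(A) = -A - 2*A*(-1 + A) (I(A) = A*(-1) - (-1 + A)*2*A = -A - 2*A*(-1 + A))
sqrt(I(23) + (-2*(-10) - 11)) = sqrt(23*(1 - 2*23) + (-2*(-10) - 11)) = sqrt(23*(1 - 46) + (20 - 11)) = sqrt(23*(-45) + 9) = sqrt(-1035 + 9) = sqrt(-1026) = 3*I*sqrt(114)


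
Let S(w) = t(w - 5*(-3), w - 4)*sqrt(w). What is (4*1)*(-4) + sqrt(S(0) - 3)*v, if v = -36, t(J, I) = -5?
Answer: -16 - 36*I*sqrt(3) ≈ -16.0 - 62.354*I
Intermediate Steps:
S(w) = -5*sqrt(w)
(4*1)*(-4) + sqrt(S(0) - 3)*v = (4*1)*(-4) + sqrt(-5*sqrt(0) - 3)*(-36) = 4*(-4) + sqrt(-5*0 - 3)*(-36) = -16 + sqrt(0 - 3)*(-36) = -16 + sqrt(-3)*(-36) = -16 + (I*sqrt(3))*(-36) = -16 - 36*I*sqrt(3)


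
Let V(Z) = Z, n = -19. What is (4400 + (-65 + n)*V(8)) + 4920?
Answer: 8648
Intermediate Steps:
(4400 + (-65 + n)*V(8)) + 4920 = (4400 + (-65 - 19)*8) + 4920 = (4400 - 84*8) + 4920 = (4400 - 672) + 4920 = 3728 + 4920 = 8648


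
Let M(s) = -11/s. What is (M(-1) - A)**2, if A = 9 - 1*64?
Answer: 4356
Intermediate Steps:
A = -55 (A = 9 - 64 = -55)
(M(-1) - A)**2 = (-11/(-1) - 1*(-55))**2 = (-11*(-1) + 55)**2 = (11 + 55)**2 = 66**2 = 4356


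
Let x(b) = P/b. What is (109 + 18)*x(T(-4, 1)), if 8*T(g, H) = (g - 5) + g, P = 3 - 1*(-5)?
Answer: -8128/13 ≈ -625.23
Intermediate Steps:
P = 8 (P = 3 + 5 = 8)
T(g, H) = -5/8 + g/4 (T(g, H) = ((g - 5) + g)/8 = ((-5 + g) + g)/8 = (-5 + 2*g)/8 = -5/8 + g/4)
x(b) = 8/b
(109 + 18)*x(T(-4, 1)) = (109 + 18)*(8/(-5/8 + (1/4)*(-4))) = 127*(8/(-5/8 - 1)) = 127*(8/(-13/8)) = 127*(8*(-8/13)) = 127*(-64/13) = -8128/13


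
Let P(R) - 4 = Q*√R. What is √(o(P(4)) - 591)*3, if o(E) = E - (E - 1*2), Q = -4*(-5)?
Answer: 3*I*√589 ≈ 72.808*I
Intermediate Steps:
Q = 20
P(R) = 4 + 20*√R
o(E) = 2 (o(E) = E - (E - 2) = E - (-2 + E) = E + (2 - E) = 2)
√(o(P(4)) - 591)*3 = √(2 - 591)*3 = √(-589)*3 = (I*√589)*3 = 3*I*√589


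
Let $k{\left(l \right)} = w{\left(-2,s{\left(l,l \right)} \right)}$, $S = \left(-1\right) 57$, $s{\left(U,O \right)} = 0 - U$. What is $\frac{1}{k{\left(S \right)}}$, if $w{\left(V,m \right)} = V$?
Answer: $- \frac{1}{2} \approx -0.5$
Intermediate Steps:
$s{\left(U,O \right)} = - U$
$S = -57$
$k{\left(l \right)} = -2$
$\frac{1}{k{\left(S \right)}} = \frac{1}{-2} = - \frac{1}{2}$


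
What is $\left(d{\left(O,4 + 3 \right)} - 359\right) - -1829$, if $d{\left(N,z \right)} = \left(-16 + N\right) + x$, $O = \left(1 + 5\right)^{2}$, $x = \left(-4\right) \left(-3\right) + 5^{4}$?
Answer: $2127$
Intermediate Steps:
$x = 637$ ($x = 12 + 625 = 637$)
$O = 36$ ($O = 6^{2} = 36$)
$d{\left(N,z \right)} = 621 + N$ ($d{\left(N,z \right)} = \left(-16 + N\right) + 637 = 621 + N$)
$\left(d{\left(O,4 + 3 \right)} - 359\right) - -1829 = \left(\left(621 + 36\right) - 359\right) - -1829 = \left(657 - 359\right) + 1829 = 298 + 1829 = 2127$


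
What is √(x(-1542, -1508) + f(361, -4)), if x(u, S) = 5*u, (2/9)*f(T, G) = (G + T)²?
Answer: √2263242/2 ≈ 752.20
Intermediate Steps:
f(T, G) = 9*(G + T)²/2
√(x(-1542, -1508) + f(361, -4)) = √(5*(-1542) + 9*(-4 + 361)²/2) = √(-7710 + (9/2)*357²) = √(-7710 + (9/2)*127449) = √(-7710 + 1147041/2) = √(1131621/2) = √2263242/2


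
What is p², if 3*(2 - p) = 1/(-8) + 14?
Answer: 441/64 ≈ 6.8906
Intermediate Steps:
p = -21/8 (p = 2 - (1/(-8) + 14)/3 = 2 - (-⅛ + 14)/3 = 2 - ⅓*111/8 = 2 - 37/8 = -21/8 ≈ -2.6250)
p² = (-21/8)² = 441/64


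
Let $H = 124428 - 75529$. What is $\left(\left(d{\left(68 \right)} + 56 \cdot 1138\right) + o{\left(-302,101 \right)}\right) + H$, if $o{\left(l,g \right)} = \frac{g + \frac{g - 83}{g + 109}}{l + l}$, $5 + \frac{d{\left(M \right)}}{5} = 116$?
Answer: $\frac{1196331971}{10570} \approx 1.1318 \cdot 10^{5}$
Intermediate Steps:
$d{\left(M \right)} = 555$ ($d{\left(M \right)} = -25 + 5 \cdot 116 = -25 + 580 = 555$)
$o{\left(l,g \right)} = \frac{g + \frac{-83 + g}{109 + g}}{2 l}$
$H = 48899$
$\left(\left(d{\left(68 \right)} + 56 \cdot 1138\right) + o{\left(-302,101 \right)}\right) + H = \left(\left(555 + 56 \cdot 1138\right) + \frac{-83 + 101^{2} + 110 \cdot 101}{2 \left(-302\right) \left(109 + 101\right)}\right) + 48899 = \left(\left(555 + 63728\right) + \frac{1}{2} \left(- \frac{1}{302}\right) \frac{1}{210} \left(-83 + 10201 + 11110\right)\right) + 48899 = \left(64283 + \frac{1}{2} \left(- \frac{1}{302}\right) \frac{1}{210} \cdot 21228\right) + 48899 = \left(64283 - \frac{1769}{10570}\right) + 48899 = \frac{679469541}{10570} + 48899 = \frac{1196331971}{10570}$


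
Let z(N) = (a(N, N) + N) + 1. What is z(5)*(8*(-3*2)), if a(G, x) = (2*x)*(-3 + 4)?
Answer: -768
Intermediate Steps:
a(G, x) = 2*x (a(G, x) = (2*x)*1 = 2*x)
z(N) = 1 + 3*N (z(N) = (2*N + N) + 1 = 3*N + 1 = 1 + 3*N)
z(5)*(8*(-3*2)) = (1 + 3*5)*(8*(-3*2)) = (1 + 15)*(8*(-6)) = 16*(-48) = -768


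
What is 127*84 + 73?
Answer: 10741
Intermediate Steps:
127*84 + 73 = 10668 + 73 = 10741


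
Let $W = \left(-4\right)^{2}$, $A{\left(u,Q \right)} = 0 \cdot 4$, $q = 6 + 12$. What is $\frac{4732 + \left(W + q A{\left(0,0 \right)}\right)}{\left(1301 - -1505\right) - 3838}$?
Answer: $- \frac{1187}{258} \approx -4.6008$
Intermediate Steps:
$q = 18$
$A{\left(u,Q \right)} = 0$
$W = 16$
$\frac{4732 + \left(W + q A{\left(0,0 \right)}\right)}{\left(1301 - -1505\right) - 3838} = \frac{4732 + \left(16 + 18 \cdot 0\right)}{\left(1301 - -1505\right) - 3838} = \frac{4732 + \left(16 + 0\right)}{\left(1301 + 1505\right) - 3838} = \frac{4732 + 16}{2806 - 3838} = \frac{4748}{-1032} = 4748 \left(- \frac{1}{1032}\right) = - \frac{1187}{258}$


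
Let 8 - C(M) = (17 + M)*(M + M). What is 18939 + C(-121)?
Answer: -6221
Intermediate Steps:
C(M) = 8 - 2*M*(17 + M) (C(M) = 8 - (17 + M)*(M + M) = 8 - (17 + M)*2*M = 8 - 2*M*(17 + M))
18939 + C(-121) = 18939 + (8 - 34*(-121) - 2*(-121)²) = 18939 + (8 + 4114 - 2*14641) = 18939 + (8 + 4114 - 29282) = 18939 - 25160 = -6221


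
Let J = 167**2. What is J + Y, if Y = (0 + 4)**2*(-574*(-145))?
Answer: 1359569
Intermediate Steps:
J = 27889
Y = 1331680 (Y = 4**2*83230 = 16*83230 = 1331680)
J + Y = 27889 + 1331680 = 1359569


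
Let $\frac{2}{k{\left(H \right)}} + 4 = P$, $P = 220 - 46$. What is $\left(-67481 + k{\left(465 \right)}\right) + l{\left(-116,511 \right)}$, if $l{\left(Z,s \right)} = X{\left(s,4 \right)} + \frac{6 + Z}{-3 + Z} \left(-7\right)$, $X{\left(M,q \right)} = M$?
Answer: $- \frac{5692999}{85} \approx -66977.0$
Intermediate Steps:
$P = 174$
$k{\left(H \right)} = \frac{1}{85}$ ($k{\left(H \right)} = \frac{2}{-4 + 174} = \frac{2}{170} = 2 \cdot \frac{1}{170} = \frac{1}{85}$)
$l{\left(Z,s \right)} = s - \frac{7 \left(6 + Z\right)}{-3 + Z}$ ($l{\left(Z,s \right)} = s + \frac{6 + Z}{-3 + Z} \left(-7\right) = s - \frac{7 \left(6 + Z\right)}{-3 + Z}$)
$\left(-67481 + k{\left(465 \right)}\right) + l{\left(-116,511 \right)} = \left(-67481 + \frac{1}{85}\right) + \frac{-42 - -812 - 1533 - 59276}{-3 - 116} = - \frac{5735884}{85} + \frac{-42 + 812 - 1533 - 59276}{-119} = - \frac{5735884}{85} - - \frac{8577}{17} = - \frac{5735884}{85} + \frac{8577}{17} = - \frac{5692999}{85}$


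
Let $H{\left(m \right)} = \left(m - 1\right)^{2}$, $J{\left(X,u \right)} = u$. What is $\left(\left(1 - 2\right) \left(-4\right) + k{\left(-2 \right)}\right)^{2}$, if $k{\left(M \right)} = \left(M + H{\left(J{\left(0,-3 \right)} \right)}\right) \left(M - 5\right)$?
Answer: $8836$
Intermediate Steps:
$H{\left(m \right)} = \left(-1 + m\right)^{2}$
$k{\left(M \right)} = \left(-5 + M\right) \left(16 + M\right)$ ($k{\left(M \right)} = \left(M + \left(-1 - 3\right)^{2}\right) \left(M - 5\right) = \left(M + \left(-4\right)^{2}\right) \left(-5 + M\right) = \left(M + 16\right) \left(-5 + M\right) = \left(16 + M\right) \left(-5 + M\right) = \left(-5 + M\right) \left(16 + M\right)$)
$\left(\left(1 - 2\right) \left(-4\right) + k{\left(-2 \right)}\right)^{2} = \left(\left(1 - 2\right) \left(-4\right) + \left(-80 + \left(-2\right)^{2} + 11 \left(-2\right)\right)\right)^{2} = \left(\left(-1\right) \left(-4\right) - 98\right)^{2} = \left(4 - 98\right)^{2} = \left(-94\right)^{2} = 8836$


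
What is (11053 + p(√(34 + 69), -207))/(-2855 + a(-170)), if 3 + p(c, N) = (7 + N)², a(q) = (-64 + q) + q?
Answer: -51050/3259 ≈ -15.664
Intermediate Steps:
a(q) = -64 + 2*q
p(c, N) = -3 + (7 + N)²
(11053 + p(√(34 + 69), -207))/(-2855 + a(-170)) = (11053 + (-3 + (7 - 207)²))/(-2855 + (-64 + 2*(-170))) = (11053 + (-3 + (-200)²))/(-2855 + (-64 - 340)) = (11053 + (-3 + 40000))/(-2855 - 404) = (11053 + 39997)/(-3259) = 51050*(-1/3259) = -51050/3259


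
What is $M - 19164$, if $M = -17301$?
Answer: $-36465$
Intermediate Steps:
$M - 19164 = -17301 - 19164 = -36465$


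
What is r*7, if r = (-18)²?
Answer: 2268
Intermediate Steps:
r = 324
r*7 = 324*7 = 2268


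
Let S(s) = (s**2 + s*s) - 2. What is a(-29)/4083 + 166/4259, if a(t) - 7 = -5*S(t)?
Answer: -35068009/17389497 ≈ -2.0166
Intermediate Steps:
S(s) = -2 + 2*s**2 (S(s) = (s**2 + s**2) - 2 = 2*s**2 - 2 = -2 + 2*s**2)
a(t) = 17 - 10*t**2 (a(t) = 7 - 5*(-2 + 2*t**2) = 7 + (10 - 10*t**2) = 17 - 10*t**2)
a(-29)/4083 + 166/4259 = (17 - 10*(-29)**2)/4083 + 166/4259 = (17 - 10*841)*(1/4083) + 166*(1/4259) = (17 - 8410)*(1/4083) + 166/4259 = -8393*1/4083 + 166/4259 = -8393/4083 + 166/4259 = -35068009/17389497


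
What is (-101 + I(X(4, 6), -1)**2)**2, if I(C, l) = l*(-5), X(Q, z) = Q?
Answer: 5776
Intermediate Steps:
I(C, l) = -5*l
(-101 + I(X(4, 6), -1)**2)**2 = (-101 + (-5*(-1))**2)**2 = (-101 + 5**2)**2 = (-101 + 25)**2 = (-76)**2 = 5776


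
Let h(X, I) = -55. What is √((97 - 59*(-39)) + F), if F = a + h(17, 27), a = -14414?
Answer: I*√12071 ≈ 109.87*I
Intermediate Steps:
F = -14469 (F = -14414 - 55 = -14469)
√((97 - 59*(-39)) + F) = √((97 - 59*(-39)) - 14469) = √((97 + 2301) - 14469) = √(2398 - 14469) = √(-12071) = I*√12071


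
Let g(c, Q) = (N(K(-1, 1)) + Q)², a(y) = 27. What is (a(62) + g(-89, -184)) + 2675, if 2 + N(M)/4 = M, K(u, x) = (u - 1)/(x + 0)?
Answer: 42702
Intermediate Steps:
K(u, x) = (-1 + u)/x
N(M) = -8 + 4*M
g(c, Q) = (-16 + Q)² (g(c, Q) = ((-8 + 4*((-1 - 1)/1)) + Q)² = ((-8 + 4*(1*(-2))) + Q)² = ((-8 + 4*(-2)) + Q)² = ((-8 - 8) + Q)² = (-16 + Q)²)
(a(62) + g(-89, -184)) + 2675 = (27 + (-16 - 184)²) + 2675 = (27 + (-200)²) + 2675 = (27 + 40000) + 2675 = 40027 + 2675 = 42702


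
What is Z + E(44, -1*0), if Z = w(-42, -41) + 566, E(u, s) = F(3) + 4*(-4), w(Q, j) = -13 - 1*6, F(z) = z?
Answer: 534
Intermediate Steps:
w(Q, j) = -19 (w(Q, j) = -13 - 6 = -19)
E(u, s) = -13 (E(u, s) = 3 + 4*(-4) = 3 - 16 = -13)
Z = 547 (Z = -19 + 566 = 547)
Z + E(44, -1*0) = 547 - 13 = 534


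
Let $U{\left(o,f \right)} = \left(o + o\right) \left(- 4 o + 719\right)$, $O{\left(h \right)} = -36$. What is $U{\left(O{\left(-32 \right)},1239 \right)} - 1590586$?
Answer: $-1652722$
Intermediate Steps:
$U{\left(o,f \right)} = 2 o \left(719 - 4 o\right)$
$U{\left(O{\left(-32 \right)},1239 \right)} - 1590586 = 2 \left(-36\right) \left(719 - -144\right) - 1590586 = 2 \left(-36\right) \left(719 + 144\right) - 1590586 = 2 \left(-36\right) 863 - 1590586 = -62136 - 1590586 = -1652722$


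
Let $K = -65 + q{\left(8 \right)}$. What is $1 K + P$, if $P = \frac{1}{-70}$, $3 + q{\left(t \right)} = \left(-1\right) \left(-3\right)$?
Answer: $- \frac{4551}{70} \approx -65.014$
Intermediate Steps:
$q{\left(t \right)} = 0$ ($q{\left(t \right)} = -3 - -3 = -3 + 3 = 0$)
$K = -65$ ($K = -65 + 0 = -65$)
$P = - \frac{1}{70} \approx -0.014286$
$1 K + P = 1 \left(-65\right) - \frac{1}{70} = -65 - \frac{1}{70} = - \frac{4551}{70}$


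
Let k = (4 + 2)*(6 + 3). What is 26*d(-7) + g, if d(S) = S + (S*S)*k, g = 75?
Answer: 68689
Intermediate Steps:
k = 54 (k = 6*9 = 54)
d(S) = S + 54*S² (d(S) = S + (S*S)*54 = S + S²*54 = S + 54*S²)
26*d(-7) + g = 26*(-7*(1 + 54*(-7))) + 75 = 26*(-7*(1 - 378)) + 75 = 26*(-7*(-377)) + 75 = 26*2639 + 75 = 68614 + 75 = 68689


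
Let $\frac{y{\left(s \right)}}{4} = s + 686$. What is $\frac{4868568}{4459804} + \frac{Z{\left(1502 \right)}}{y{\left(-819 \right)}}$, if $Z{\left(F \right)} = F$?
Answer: $- \frac{513568429}{296576966} \approx -1.7317$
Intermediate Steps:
$y{\left(s \right)} = 2744 + 4 s$ ($y{\left(s \right)} = 4 \left(s + 686\right) = 4 \left(686 + s\right) = 2744 + 4 s$)
$\frac{4868568}{4459804} + \frac{Z{\left(1502 \right)}}{y{\left(-819 \right)}} = \frac{4868568}{4459804} + \frac{1502}{2744 + 4 \left(-819\right)} = 4868568 \cdot \frac{1}{4459804} + \frac{1502}{2744 - 3276} = \frac{1217142}{1114951} + \frac{1502}{-532} = \frac{1217142}{1114951} + 1502 \left(- \frac{1}{532}\right) = \frac{1217142}{1114951} - \frac{751}{266} = - \frac{513568429}{296576966}$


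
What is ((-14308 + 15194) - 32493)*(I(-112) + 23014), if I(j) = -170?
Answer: -722030308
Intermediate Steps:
((-14308 + 15194) - 32493)*(I(-112) + 23014) = ((-14308 + 15194) - 32493)*(-170 + 23014) = (886 - 32493)*22844 = -31607*22844 = -722030308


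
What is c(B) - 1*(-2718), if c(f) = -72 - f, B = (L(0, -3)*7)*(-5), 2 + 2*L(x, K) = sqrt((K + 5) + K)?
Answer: 2611 + 35*I/2 ≈ 2611.0 + 17.5*I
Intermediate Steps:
L(x, K) = -1 + sqrt(5 + 2*K)/2 (L(x, K) = -1 + sqrt((K + 5) + K)/2 = -1 + sqrt((5 + K) + K)/2 = -1 + sqrt(5 + 2*K)/2)
B = 35 - 35*I/2 (B = ((-1 + sqrt(5 + 2*(-3))/2)*7)*(-5) = ((-1 + sqrt(5 - 6)/2)*7)*(-5) = ((-1 + sqrt(-1)/2)*7)*(-5) = ((-1 + I/2)*7)*(-5) = (-7 + 7*I/2)*(-5) = 35 - 35*I/2 ≈ 35.0 - 17.5*I)
c(B) - 1*(-2718) = (-72 - (35 - 35*I/2)) - 1*(-2718) = (-72 + (-35 + 35*I/2)) + 2718 = (-107 + 35*I/2) + 2718 = 2611 + 35*I/2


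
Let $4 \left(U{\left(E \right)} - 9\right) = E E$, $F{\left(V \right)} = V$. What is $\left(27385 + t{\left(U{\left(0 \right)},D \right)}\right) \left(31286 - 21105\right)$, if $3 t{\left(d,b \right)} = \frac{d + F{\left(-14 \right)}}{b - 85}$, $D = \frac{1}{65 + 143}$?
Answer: $\frac{14787080740585}{53037} \approx 2.7881 \cdot 10^{8}$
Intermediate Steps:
$U{\left(E \right)} = 9 + \frac{E^{2}}{4}$ ($U{\left(E \right)} = 9 + \frac{E E}{4} = 9 + \frac{E^{2}}{4}$)
$D = \frac{1}{208} \approx 0.0048077$
$t{\left(d,b \right)} = \frac{-14 + d}{3 \left(-85 + b\right)}$ ($t{\left(d,b \right)} = \frac{\left(d - 14\right) \frac{1}{b - 85}}{3} = \frac{\left(-14 + d\right) \frac{1}{-85 + b}}{3} = \frac{\frac{1}{-85 + b} \left(-14 + d\right)}{3} = \frac{-14 + d}{3 \left(-85 + b\right)}$)
$\left(27385 + t{\left(U{\left(0 \right)},D \right)}\right) \left(31286 - 21105\right) = \left(27385 + \frac{-14 + \left(9 + \frac{0^{2}}{4}\right)}{3 \left(-85 + \frac{1}{208}\right)}\right) \left(31286 - 21105\right) = \left(27385 + \frac{-14 + \left(9 + \frac{1}{4} \cdot 0\right)}{3 \left(- \frac{17679}{208}\right)}\right) 10181 = \left(27385 + \frac{1}{3} \left(- \frac{208}{17679}\right) \left(-14 + \left(9 + 0\right)\right)\right) 10181 = \left(27385 + \frac{1}{3} \left(- \frac{208}{17679}\right) \left(-14 + 9\right)\right) 10181 = \left(27385 + \frac{1}{3} \left(- \frac{208}{17679}\right) \left(-5\right)\right) 10181 = \left(27385 + \frac{1040}{53037}\right) 10181 = \frac{1452419285}{53037} \cdot 10181 = \frac{14787080740585}{53037}$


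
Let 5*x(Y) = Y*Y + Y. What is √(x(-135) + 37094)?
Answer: 2*√10178 ≈ 201.77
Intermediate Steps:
x(Y) = Y/5 + Y²/5 (x(Y) = (Y*Y + Y)/5 = (Y² + Y)/5 = (Y + Y²)/5 = Y/5 + Y²/5)
√(x(-135) + 37094) = √((⅕)*(-135)*(1 - 135) + 37094) = √((⅕)*(-135)*(-134) + 37094) = √(3618 + 37094) = √40712 = 2*√10178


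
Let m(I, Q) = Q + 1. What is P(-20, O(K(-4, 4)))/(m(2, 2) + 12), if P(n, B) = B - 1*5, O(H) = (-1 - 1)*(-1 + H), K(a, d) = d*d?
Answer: -7/3 ≈ -2.3333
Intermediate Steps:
K(a, d) = d²
O(H) = 2 - 2*H (O(H) = -2*(-1 + H) = 2 - 2*H)
m(I, Q) = 1 + Q
P(n, B) = -5 + B (P(n, B) = B - 5 = -5 + B)
P(-20, O(K(-4, 4)))/(m(2, 2) + 12) = (-5 + (2 - 2*4²))/((1 + 2) + 12) = (-5 + (2 - 2*16))/(3 + 12) = (-5 + (2 - 32))/15 = (-5 - 30)*(1/15) = -35*1/15 = -7/3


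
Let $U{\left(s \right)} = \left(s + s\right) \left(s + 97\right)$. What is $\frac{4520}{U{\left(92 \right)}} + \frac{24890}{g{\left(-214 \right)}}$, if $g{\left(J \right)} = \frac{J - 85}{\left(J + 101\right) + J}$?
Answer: $\frac{1538284015}{56511} \approx 27221.0$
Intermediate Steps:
$g{\left(J \right)} = \frac{-85 + J}{101 + 2 J}$ ($g{\left(J \right)} = \frac{-85 + J}{\left(101 + J\right) + J} = \frac{-85 + J}{101 + 2 J}$)
$U{\left(s \right)} = 2 s \left(97 + s\right)$
$\frac{4520}{U{\left(92 \right)}} + \frac{24890}{g{\left(-214 \right)}} = \frac{4520}{2 \cdot 92 \left(97 + 92\right)} + \frac{24890}{\frac{1}{101 + 2 \left(-214\right)} \left(-85 - 214\right)} = \frac{4520}{2 \cdot 92 \cdot 189} + \frac{24890}{\frac{1}{101 - 428} \left(-299\right)} = \frac{4520}{34776} + \frac{24890}{\frac{1}{-327} \left(-299\right)} = 4520 \cdot \frac{1}{34776} + \frac{24890}{\left(- \frac{1}{327}\right) \left(-299\right)} = \frac{565}{4347} + \frac{24890}{\frac{299}{327}} = \frac{565}{4347} + 24890 \cdot \frac{327}{299} = \frac{565}{4347} + \frac{8139030}{299} = \frac{1538284015}{56511}$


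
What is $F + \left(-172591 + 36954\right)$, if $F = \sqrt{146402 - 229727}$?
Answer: $-135637 + 5 i \sqrt{3333} \approx -1.3564 \cdot 10^{5} + 288.66 i$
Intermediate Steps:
$F = 5 i \sqrt{3333}$ ($F = \sqrt{-83325} = 5 i \sqrt{3333} \approx 288.66 i$)
$F + \left(-172591 + 36954\right) = 5 i \sqrt{3333} + \left(-172591 + 36954\right) = 5 i \sqrt{3333} - 135637 = -135637 + 5 i \sqrt{3333}$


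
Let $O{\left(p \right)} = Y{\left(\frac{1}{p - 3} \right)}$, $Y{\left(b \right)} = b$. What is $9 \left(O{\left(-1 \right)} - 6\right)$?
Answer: $- \frac{225}{4} \approx -56.25$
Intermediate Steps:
$O{\left(p \right)} = \frac{1}{-3 + p}$ ($O{\left(p \right)} = \frac{1}{p - 3} = \frac{1}{-3 + p}$)
$9 \left(O{\left(-1 \right)} - 6\right) = 9 \left(\frac{1}{-3 - 1} - 6\right) = 9 \left(\frac{1}{-4} - 6\right) = 9 \left(- \frac{1}{4} - 6\right) = 9 \left(- \frac{25}{4}\right) = - \frac{225}{4}$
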